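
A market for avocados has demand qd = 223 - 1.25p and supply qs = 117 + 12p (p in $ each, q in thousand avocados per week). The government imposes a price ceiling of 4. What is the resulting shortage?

With p fixed at 4, quantity demanded is 218 and quantity supplied is 165.
Shortage = qd - qs = 218 - 165 = 53.

Shortage = 53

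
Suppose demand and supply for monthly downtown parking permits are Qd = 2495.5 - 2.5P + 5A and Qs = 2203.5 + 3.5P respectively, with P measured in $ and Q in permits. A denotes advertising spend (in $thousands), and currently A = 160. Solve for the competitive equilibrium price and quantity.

P* = 182, Q* = 2840.5

With A = 160, demand is Qd = 3295.5 - 2.5P.
At equilibrium Qd = Qs, so 3295.5 - 2.5P = 2203.5 + 3.5P; collecting terms, 1092 = 6P and P* = 182.
Plugging P* into demand: Q* = 3295.5 - 2.5(182) = 2840.5.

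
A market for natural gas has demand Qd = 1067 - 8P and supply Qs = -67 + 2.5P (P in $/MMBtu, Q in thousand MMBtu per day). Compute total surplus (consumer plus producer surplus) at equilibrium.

The market clears where 1067 - 8P = -67 + 2.5P. Rearranging, 10.5P = 1134, hence P* = 108.
Substitute back: Q* = 1067 - 8(108) = 203.
Demand choke price = 133.375; supply choke price = 26.8. CS = ½(133.375 - 108)(203) = 2575.5625; PS = ½(108 - 26.8)(203) = 8241.8. Total surplus = 10817.3625.

Total surplus = 10817.3625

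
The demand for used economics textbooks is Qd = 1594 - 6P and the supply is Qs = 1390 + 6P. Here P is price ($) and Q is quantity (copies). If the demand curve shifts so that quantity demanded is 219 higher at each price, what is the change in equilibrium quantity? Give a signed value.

ΔQ = 109.5

At equilibrium Qd = Qs, so 1594 - 6P = 1390 + 6P; collecting terms, 204 = 12P and P* = 17.
Substitute back: Q* = 1594 - 6(17) = 1492.
After the shift, demand is Qd = 1813 - 6P.
New equilibrium: 423 = 12P, so P = 35.25 and Q = 1601.5.
ΔQ = 1601.5 - 1492 = 109.5.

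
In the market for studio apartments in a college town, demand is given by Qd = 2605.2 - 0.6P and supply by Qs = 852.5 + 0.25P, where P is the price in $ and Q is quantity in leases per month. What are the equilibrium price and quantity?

At equilibrium Qd = Qs, so 2605.2 - 0.6P = 852.5 + 0.25P; collecting terms, 1752.7 = 0.85P and P* = 2062.
From the demand curve, Q* = 2605.2 - 0.6(2062) = 1368.

P* = 2062, Q* = 1368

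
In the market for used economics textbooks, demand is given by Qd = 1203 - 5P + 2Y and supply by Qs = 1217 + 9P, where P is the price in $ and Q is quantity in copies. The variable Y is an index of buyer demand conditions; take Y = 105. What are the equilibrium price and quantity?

P* = 14, Q* = 1343

With Y = 105, demand is Qd = 1413 - 5P.
The market clears where 1413 - 5P = 1217 + 9P. Rearranging, 14P = 196, hence P* = 14.
From the demand curve, Q* = 1413 - 5(14) = 1343.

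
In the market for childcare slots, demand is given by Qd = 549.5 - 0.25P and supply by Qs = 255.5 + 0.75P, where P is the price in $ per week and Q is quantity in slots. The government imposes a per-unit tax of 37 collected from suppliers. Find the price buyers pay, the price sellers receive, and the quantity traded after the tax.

Suppliers keep P_s = P_b - 37 per unit, so supply in terms of the buyer price is Qs = 227.75 + 0.75P_b.
Equate demand and the shifted supply: 549.5 - 0.25P_b = 227.75 + 0.75P_b, giving P_b = 321.75, so P_b = 321.75.
Then P_s = 321.75 - 37 = 284.75 and Q = 549.5 - 0.25(321.75) = 469.0625.

P_b = 321.75, P_s = 284.75, Q = 469.0625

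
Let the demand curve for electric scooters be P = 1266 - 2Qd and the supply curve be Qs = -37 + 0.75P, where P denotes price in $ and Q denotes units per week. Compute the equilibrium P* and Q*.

Rewriting in direct form: Qd = 633 - 0.5P.
The market clears where 633 - 0.5P = -37 + 0.75P. Rearranging, 1.25P = 670, hence P* = 536.
Plugging P* into demand: Q* = 633 - 0.5(536) = 365.

P* = 536, Q* = 365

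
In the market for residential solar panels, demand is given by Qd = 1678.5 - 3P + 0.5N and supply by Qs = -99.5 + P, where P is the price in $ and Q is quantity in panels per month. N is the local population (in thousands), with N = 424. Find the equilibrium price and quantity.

P* = 497.5, Q* = 398

With N = 424, demand is Qd = 1890.5 - 3P.
Set Qd = Qs: 1890.5 - 3P = -99.5 + P, so 1990 = 4P and P* = 497.5.
Substitute back: Q* = 1890.5 - 3(497.5) = 398.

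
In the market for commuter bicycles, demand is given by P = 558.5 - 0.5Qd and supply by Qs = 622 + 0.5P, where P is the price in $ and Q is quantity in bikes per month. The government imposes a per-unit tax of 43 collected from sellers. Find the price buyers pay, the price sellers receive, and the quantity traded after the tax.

P_b = 206.6, P_s = 163.6, Q = 703.8

Rewriting in direct form: Qd = 1117 - 2P.
The tax drives a wedge P_b - P_s = 43. Substituting P_s = P_b - 43 into supply: Qs = 600.5 + 0.5P_b.
Equate demand and the shifted supply: 1117 - 2P_b = 600.5 + 0.5P_b, giving 2.5P_b = 516.5, so P_b = 206.6.
Then P_s = 206.6 - 43 = 163.6 and Q = 1117 - 2(206.6) = 703.8.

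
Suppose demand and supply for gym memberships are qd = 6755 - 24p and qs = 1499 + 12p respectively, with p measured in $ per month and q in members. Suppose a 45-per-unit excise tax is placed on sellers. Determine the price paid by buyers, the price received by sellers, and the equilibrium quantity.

p_b = 161, p_s = 116, q = 2891

With a tax of 45 on sellers, they supply based on the net price p_s = p_b - 45, so qs = 959 + 12p_b.
Set qd = qs: 6755 - 24p_b = 959 + 12p_b, so 5796 = 36p_b and p_b = 161.
So p_s = 116 and the quantity traded is q = 6755 - 24(161) = 2891.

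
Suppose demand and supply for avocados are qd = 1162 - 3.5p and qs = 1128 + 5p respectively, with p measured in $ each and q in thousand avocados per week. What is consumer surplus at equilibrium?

Consumer surplus = 188272

At equilibrium qd = qs, so 1162 - 3.5p = 1128 + 5p; collecting terms, 34 = 8.5p and p* = 4.
Then q* = 1162 - 3.5(4) = 1148.
Demand choke price (qd = 0): p = 1162/3.5 = 332. Consumer surplus = ½ × (332 - 4) × 1148 = 188272.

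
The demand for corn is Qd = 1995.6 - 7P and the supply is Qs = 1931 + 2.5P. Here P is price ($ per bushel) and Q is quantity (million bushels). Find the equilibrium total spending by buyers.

Total spending by buyers = 13246.4

At equilibrium Qd = Qs, so 1995.6 - 7P = 1931 + 2.5P; collecting terms, 64.6 = 9.5P and P* = 6.8.
From the demand curve, Q* = 1995.6 - 7(6.8) = 1948.
Total spending by buyers = P* × Q* = 6.8 × 1948 = 13246.4.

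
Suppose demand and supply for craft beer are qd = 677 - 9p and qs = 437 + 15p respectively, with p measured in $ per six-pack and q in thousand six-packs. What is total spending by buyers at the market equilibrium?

Total spending by buyers = 5870

The market clears where 677 - 9p = 437 + 15p. Rearranging, 24p = 240, hence p* = 10.
Plugging p* into demand: q* = 677 - 9(10) = 587.
Total spending by buyers = p* × q* = 10 × 587 = 5870.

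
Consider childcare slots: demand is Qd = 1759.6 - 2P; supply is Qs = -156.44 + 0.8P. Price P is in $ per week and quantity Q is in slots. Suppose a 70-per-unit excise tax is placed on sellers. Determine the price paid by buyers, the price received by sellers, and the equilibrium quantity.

With a tax of 70 on sellers, they supply based on the net price P_s = P_b - 70, so Qs = -212.44 + 0.8P_b.
Equate demand and the shifted supply: 1759.6 - 2P_b = -212.44 + 0.8P_b, giving 2.8P_b = 1972.04, so P_b = 704.3.
So P_s = 634.3 and the quantity traded is Q = 1759.6 - 2(704.3) = 351.

P_b = 704.3, P_s = 634.3, Q = 351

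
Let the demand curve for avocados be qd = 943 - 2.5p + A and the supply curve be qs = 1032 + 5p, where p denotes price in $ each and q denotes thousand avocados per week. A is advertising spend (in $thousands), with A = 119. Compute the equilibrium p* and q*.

With A = 119, demand is qd = 1062 - 2.5p.
Set qd = qs: 1062 - 2.5p = 1032 + 5p, so 30 = 7.5p and p* = 4.
Then q* = 1062 - 2.5(4) = 1052.

p* = 4, q* = 1052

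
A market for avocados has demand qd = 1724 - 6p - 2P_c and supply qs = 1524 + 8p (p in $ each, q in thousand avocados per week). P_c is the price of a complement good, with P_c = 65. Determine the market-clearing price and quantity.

With P_c = 65, demand is qd = 1594 - 6p.
The market clears where 1594 - 6p = 1524 + 8p. Rearranging, 14p = 70, hence p* = 5.
Then q* = 1594 - 6(5) = 1564.

p* = 5, q* = 1564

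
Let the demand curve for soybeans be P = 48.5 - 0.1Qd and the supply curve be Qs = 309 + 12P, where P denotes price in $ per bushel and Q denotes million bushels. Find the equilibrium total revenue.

In direct form, Qd = 485 - 10P.
Equating demand and supply, 485 - 10P = 309 + 12P gives 22P = 176, so P* = 8.
From the demand curve, Q* = 485 - 10(8) = 405.
Total revenue = P* × Q* = 8 × 405 = 3240.

Total revenue = 3240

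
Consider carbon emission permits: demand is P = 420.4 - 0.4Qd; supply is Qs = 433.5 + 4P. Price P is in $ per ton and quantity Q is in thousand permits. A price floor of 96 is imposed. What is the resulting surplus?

Surplus = 6.5

Rewriting in direct form: Qd = 1051 - 2.5P.
With P fixed at 96, quantity demanded is 811 and quantity supplied is 817.5.
Surplus = Qs - Qd = 817.5 - 811 = 6.5.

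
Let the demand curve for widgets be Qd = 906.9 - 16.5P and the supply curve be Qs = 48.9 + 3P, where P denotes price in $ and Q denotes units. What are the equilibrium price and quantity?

Set Qd = Qs: 906.9 - 16.5P = 48.9 + 3P, so 858 = 19.5P and P* = 44.
From the demand curve, Q* = 906.9 - 16.5(44) = 180.9.

P* = 44, Q* = 180.9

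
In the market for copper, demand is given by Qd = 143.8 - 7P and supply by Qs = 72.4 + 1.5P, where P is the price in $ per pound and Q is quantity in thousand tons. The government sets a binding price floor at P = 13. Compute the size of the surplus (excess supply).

Surplus = 39.1

Evaluating both curves at the floor price 13 gives Qd = 52.8, Qs = 91.9.
Surplus = Qs - Qd = 91.9 - 52.8 = 39.1.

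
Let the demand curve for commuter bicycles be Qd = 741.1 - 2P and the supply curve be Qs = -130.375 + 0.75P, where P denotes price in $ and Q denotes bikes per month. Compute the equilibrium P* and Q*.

Equating demand and supply, 741.1 - 2P = -130.375 + 0.75P gives 2.75P = 871.475, so P* = 316.9.
From the demand curve, Q* = 741.1 - 2(316.9) = 107.3.

P* = 316.9, Q* = 107.3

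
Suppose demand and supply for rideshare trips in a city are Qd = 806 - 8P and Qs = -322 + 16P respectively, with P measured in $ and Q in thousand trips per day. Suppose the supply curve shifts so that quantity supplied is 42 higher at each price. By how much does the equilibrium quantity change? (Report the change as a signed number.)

ΔQ = 14

Set Qd = Qs: 806 - 8P = -322 + 16P, so 1128 = 24P and P* = 47.
From the demand curve, Q* = 806 - 8(47) = 430.
After the shift, supply is Qs = -280 + 16P.
Re-solving, 24P = 1086 gives P = 45.25 and Q = 444.
ΔQ = 444 - 430 = 14.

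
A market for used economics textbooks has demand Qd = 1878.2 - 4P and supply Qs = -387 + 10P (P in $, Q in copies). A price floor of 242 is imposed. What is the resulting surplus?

Surplus = 1122.8

At P = 242: Qd = 910.2 and Qs = 2033.
Surplus = Qs - Qd = 2033 - 910.2 = 1122.8.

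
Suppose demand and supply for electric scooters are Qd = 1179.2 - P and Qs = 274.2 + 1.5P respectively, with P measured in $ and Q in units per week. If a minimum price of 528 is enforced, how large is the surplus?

Surplus = 415

At P = 528: Qd = 651.2 and Qs = 1066.2.
Surplus = Qs - Qd = 1066.2 - 651.2 = 415.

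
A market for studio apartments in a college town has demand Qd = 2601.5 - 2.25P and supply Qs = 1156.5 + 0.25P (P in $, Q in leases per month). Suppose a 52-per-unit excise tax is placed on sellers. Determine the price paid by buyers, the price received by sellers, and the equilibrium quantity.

P_b = 583.2, P_s = 531.2, Q = 1289.3

The tax drives a wedge P_b - P_s = 52. Substituting P_s = P_b - 52 into supply: Qs = 1143.5 + 0.25P_b.
Set Qd = Qs: 2601.5 - 2.25P_b = 1143.5 + 0.25P_b, so 1458 = 2.5P_b and P_b = 583.2.
Then P_s = 583.2 - 52 = 531.2 and Q = 2601.5 - 2.25(583.2) = 1289.3.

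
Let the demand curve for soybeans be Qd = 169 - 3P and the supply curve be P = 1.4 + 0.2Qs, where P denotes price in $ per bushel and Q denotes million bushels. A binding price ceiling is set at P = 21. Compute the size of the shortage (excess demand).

Shortage = 8

Rewriting in direct form: Qs = -7 + 5P.
Evaluating both curves at the ceiling price 21 gives Qd = 106, Qs = 98.
Shortage = Qd - Qs = 106 - 98 = 8.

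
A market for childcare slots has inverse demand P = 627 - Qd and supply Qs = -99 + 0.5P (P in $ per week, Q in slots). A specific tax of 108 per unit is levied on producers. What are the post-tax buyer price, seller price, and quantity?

P_b = 520, P_s = 412, Q = 107

Rewriting in direct form: Qd = 627 - P.
With a tax of 108 on producers, they supply based on the net price P_s = P_b - 108, so Qs = -153 + 0.5P_b.
Equate demand and the shifted supply: 627 - P_b = -153 + 0.5P_b, giving 1.5P_b = 780, so P_b = 520.
So P_s = 412 and the quantity traded is Q = 627 - 520 = 107.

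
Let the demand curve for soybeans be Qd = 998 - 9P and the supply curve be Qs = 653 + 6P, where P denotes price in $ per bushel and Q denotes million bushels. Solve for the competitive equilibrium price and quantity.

P* = 23, Q* = 791

At equilibrium Qd = Qs, so 998 - 9P = 653 + 6P; collecting terms, 345 = 15P and P* = 23.
Then Q* = 998 - 9(23) = 791.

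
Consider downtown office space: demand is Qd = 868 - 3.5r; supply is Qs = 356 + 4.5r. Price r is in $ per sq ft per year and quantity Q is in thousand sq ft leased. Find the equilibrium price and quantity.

At equilibrium Qd = Qs, so 868 - 3.5r = 356 + 4.5r; collecting terms, 512 = 8r and r* = 64.
From the demand curve, Q* = 868 - 3.5(64) = 644.

r* = 64, Q* = 644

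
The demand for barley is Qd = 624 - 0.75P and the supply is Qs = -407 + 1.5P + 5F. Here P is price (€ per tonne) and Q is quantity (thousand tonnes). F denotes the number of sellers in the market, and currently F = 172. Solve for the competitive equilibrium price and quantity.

With F = 172, supply is Qs = 453 + 1.5P.
The market clears where 624 - 0.75P = 453 + 1.5P. Rearranging, 2.25P = 171, hence P* = 76.
Plugging P* into demand: Q* = 624 - 0.75(76) = 567.

P* = 76, Q* = 567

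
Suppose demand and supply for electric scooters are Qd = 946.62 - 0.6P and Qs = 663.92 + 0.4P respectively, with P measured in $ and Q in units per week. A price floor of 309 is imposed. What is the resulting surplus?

Surplus = 26.3

Evaluating both curves at the floor price 309 gives Qd = 761.22, Qs = 787.52.
Surplus = Qs - Qd = 787.52 - 761.22 = 26.3.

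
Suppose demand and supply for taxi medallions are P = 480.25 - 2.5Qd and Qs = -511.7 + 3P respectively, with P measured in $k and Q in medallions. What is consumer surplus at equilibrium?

Consumer surplus = 14933.1125

In direct form, Qd = 192.1 - 0.4P.
At equilibrium Qd = Qs, so 192.1 - 0.4P = -511.7 + 3P; collecting terms, 703.8 = 3.4P and P* = 207.
Then Q* = 192.1 - 0.4(207) = 109.3.
Demand choke price (Qd = 0): P = 192.1/0.4 = 480.25. Consumer surplus = ½ × (480.25 - 207) × 109.3 = 14933.1125.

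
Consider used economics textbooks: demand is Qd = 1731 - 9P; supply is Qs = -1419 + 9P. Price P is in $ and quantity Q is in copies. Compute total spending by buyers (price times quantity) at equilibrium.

The market clears where 1731 - 9P = -1419 + 9P. Rearranging, 18P = 3150, hence P* = 175.
From the demand curve, Q* = 1731 - 9(175) = 156.
Total spending by buyers = P* × Q* = 175 × 156 = 27300.

Total spending by buyers = 27300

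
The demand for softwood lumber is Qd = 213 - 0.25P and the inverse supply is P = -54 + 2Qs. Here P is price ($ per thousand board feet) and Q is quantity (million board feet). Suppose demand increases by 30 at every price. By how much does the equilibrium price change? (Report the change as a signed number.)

ΔP = 40

Inverting to quantity form: Qs = 27 + 0.5P.
Set Qd = Qs: 213 - 0.25P = 27 + 0.5P, so 186 = 0.75P and P* = 248.
Then Q* = 213 - 0.25(248) = 151.
After the shift, demand is Qd = 243 - 0.25P.
Re-solving, 0.75P = 216 gives P = 288 and Q = 171.
ΔP = 288 - 248 = 40.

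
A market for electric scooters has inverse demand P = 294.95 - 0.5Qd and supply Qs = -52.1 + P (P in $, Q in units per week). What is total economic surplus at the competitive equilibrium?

Solving each curve for Q: Qd = 589.9 - 2P.
Equating demand and supply, 589.9 - 2P = -52.1 + P gives 3P = 642, so P* = 214.
From the demand curve, Q* = 589.9 - 2(214) = 161.9.
Demand choke price = 294.95; supply choke price = 52.1. CS = ½(294.95 - 214)(161.9) = 6552.9025; PS = ½(214 - 52.1)(161.9) = 13105.805. Total surplus = 19658.7075.

Total surplus = 19658.7075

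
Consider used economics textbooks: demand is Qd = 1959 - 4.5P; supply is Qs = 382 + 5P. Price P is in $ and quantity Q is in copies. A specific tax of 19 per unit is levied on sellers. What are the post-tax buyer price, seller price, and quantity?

With a tax of 19 on sellers, they supply based on the net price P_s = P_b - 19, so Qs = 287 + 5P_b.
Market clearing requires 1959 - 4.5P_b = 287 + 5P_b; hence 1672 = 9.5P_b and P_b = 176.
Then P_s = 176 - 19 = 157 and Q = 1959 - 4.5(176) = 1167.

P_b = 176, P_s = 157, Q = 1167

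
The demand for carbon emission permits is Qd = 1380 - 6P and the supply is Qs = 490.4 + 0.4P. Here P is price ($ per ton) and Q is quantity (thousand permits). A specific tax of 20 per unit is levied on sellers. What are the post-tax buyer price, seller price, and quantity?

The tax drives a wedge P_b - P_s = 20. Substituting P_s = P_b - 20 into supply: Qs = 482.4 + 0.4P_b.
Market clearing requires 1380 - 6P_b = 482.4 + 0.4P_b; hence 897.6 = 6.4P_b and P_b = 140.25.
So P_s = 120.25 and the quantity traded is Q = 1380 - 6(140.25) = 538.5.

P_b = 140.25, P_s = 120.25, Q = 538.5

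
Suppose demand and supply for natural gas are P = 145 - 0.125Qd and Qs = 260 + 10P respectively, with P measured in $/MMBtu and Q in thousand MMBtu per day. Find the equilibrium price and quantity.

P* = 50, Q* = 760

In direct form, Qd = 1160 - 8P.
The market clears where 1160 - 8P = 260 + 10P. Rearranging, 18P = 900, hence P* = 50.
Then Q* = 1160 - 8(50) = 760.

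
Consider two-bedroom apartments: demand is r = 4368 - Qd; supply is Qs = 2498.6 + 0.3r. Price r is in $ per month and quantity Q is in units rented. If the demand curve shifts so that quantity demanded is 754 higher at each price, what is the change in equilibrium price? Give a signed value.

Rewriting in direct form: Qd = 4368 - r.
Set Qd = Qs: 4368 - r = 2498.6 + 0.3r, so 1869.4 = 1.3r and r* = 1438.
Plugging r* into demand: Q* = 4368 - 1438 = 2930.
After the shift, demand is Qd = 5122 - r.
The new intersection has 2623.4 = 1.3r, i.e. r = 2018, Q = 3104.
Δr = 2018 - 1438 = 580.

Δr = 580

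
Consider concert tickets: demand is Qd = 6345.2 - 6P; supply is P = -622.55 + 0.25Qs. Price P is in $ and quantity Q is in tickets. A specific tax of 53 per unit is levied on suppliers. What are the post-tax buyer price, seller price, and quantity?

P_b = 406.7, P_s = 353.7, Q = 3905

Inverting to quantity form: Qs = 2490.2 + 4P.
Suppliers keep P_s = P_b - 53 per unit, so supply in terms of the buyer price is Qs = 2278.2 + 4P_b.
Equate demand and the shifted supply: 6345.2 - 6P_b = 2278.2 + 4P_b, giving 10P_b = 4067, so P_b = 406.7.
So P_s = 353.7 and the quantity traded is Q = 6345.2 - 6(406.7) = 3905.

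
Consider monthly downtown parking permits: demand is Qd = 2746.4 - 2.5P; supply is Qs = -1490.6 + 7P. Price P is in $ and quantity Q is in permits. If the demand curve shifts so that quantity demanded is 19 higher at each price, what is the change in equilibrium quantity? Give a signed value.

ΔQ = 14

Set Qd = Qs: 2746.4 - 2.5P = -1490.6 + 7P, so 4237 = 9.5P and P* = 446.
Then Q* = 2746.4 - 2.5(446) = 1631.4.
After the shift, demand is Qd = 2765.4 - 2.5P.
Re-solving, 9.5P = 4256 gives P = 448 and Q = 1645.4.
ΔQ = 1645.4 - 1631.4 = 14.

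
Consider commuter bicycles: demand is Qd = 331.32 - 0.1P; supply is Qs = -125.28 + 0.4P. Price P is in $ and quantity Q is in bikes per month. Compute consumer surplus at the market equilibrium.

Set Qd = Qs: 331.32 - 0.1P = -125.28 + 0.4P, so 456.6 = 0.5P and P* = 913.2.
Substitute back: Q* = 331.32 - 0.1(913.2) = 240.
Demand choke price (Qd = 0): P = 331.32/0.1 = 3313.2. Consumer surplus = ½ × (3313.2 - 913.2) × 240 = 288000.

Consumer surplus = 288000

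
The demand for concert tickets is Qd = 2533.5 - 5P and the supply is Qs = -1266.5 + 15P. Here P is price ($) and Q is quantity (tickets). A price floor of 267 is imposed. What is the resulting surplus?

Evaluating both curves at the floor price 267 gives Qd = 1198.5, Qs = 2738.5.
Surplus = Qs - Qd = 2738.5 - 1198.5 = 1540.

Surplus = 1540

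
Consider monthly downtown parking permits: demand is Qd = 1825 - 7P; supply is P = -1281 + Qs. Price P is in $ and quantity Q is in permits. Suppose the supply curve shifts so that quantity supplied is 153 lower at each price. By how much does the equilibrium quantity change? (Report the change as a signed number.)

ΔQ = -133.875

In direct form, Qs = 1281 + P.
Set Qd = Qs: 1825 - 7P = 1281 + P, so 544 = 8P and P* = 68.
Plugging P* into demand: Q* = 1825 - 7(68) = 1349.
After the shift, supply is Qs = 1128 + P.
Re-solving, 8P = 697 gives P = 87.125 and Q = 1215.125.
ΔQ = 1215.125 - 1349 = -133.875.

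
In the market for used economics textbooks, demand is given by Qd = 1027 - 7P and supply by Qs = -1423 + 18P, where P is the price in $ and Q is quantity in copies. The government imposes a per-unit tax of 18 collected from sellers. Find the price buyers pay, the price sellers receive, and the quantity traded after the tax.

The tax drives a wedge P_b - P_s = 18. Substituting P_s = P_b - 18 into supply: Qs = -1747 + 18P_b.
Market clearing requires 1027 - 7P_b = -1747 + 18P_b; hence 2774 = 25P_b and P_b = 110.96.
Then P_s = 110.96 - 18 = 92.96 and Q = 1027 - 7(110.96) = 250.28.

P_b = 110.96, P_s = 92.96, Q = 250.28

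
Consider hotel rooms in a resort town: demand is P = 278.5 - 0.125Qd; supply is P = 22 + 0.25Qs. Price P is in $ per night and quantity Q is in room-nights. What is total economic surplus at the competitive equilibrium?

Total surplus = 87723

In direct form, Qd = 2228 - 8P and Qs = -88 + 4P.
The market clears where 2228 - 8P = -88 + 4P. Rearranging, 12P = 2316, hence P* = 193.
From the demand curve, Q* = 2228 - 8(193) = 684.
Demand choke price = 278.5; supply choke price = 22. CS = ½(278.5 - 193)(684) = 29241; PS = ½(193 - 22)(684) = 58482. Total surplus = 87723.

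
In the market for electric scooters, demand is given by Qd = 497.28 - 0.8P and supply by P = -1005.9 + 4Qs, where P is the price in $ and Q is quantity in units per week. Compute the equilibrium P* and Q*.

Solving each curve for Q: Qs = 251.475 + 0.25P.
The market clears where 497.28 - 0.8P = 251.475 + 0.25P. Rearranging, 1.05P = 245.805, hence P* = 234.1.
Plugging P* into demand: Q* = 497.28 - 0.8(234.1) = 310.

P* = 234.1, Q* = 310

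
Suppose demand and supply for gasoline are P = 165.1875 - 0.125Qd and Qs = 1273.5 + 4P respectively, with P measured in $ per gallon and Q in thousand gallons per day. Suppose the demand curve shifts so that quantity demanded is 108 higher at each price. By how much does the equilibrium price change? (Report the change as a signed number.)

Solving each curve for Q: Qd = 1321.5 - 8P.
At equilibrium Qd = Qs, so 1321.5 - 8P = 1273.5 + 4P; collecting terms, 48 = 12P and P* = 4.
Plugging P* into demand: Q* = 1321.5 - 8(4) = 1289.5.
After the shift, demand is Qd = 1429.5 - 8P.
Re-solving, 12P = 156 gives P = 13 and Q = 1325.5.
ΔP = 13 - 4 = 9.

ΔP = 9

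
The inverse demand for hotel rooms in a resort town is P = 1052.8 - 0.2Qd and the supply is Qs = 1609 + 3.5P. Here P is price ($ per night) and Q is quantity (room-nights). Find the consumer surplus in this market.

Inverting to quantity form: Qd = 5264 - 5P.
The market clears where 5264 - 5P = 1609 + 3.5P. Rearranging, 8.5P = 3655, hence P* = 430.
Then Q* = 5264 - 5(430) = 3114.
Demand choke price (Qd = 0): P = 5264/5 = 1052.8. Consumer surplus = ½ × (1052.8 - 430) × 3114 = 969699.6.

Consumer surplus = 969699.6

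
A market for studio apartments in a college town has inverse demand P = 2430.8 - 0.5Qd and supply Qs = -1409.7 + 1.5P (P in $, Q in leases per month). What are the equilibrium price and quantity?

P* = 1791.8, Q* = 1278

In direct form, Qd = 4861.6 - 2P.
Equating demand and supply, 4861.6 - 2P = -1409.7 + 1.5P gives 3.5P = 6271.3, so P* = 1791.8.
Then Q* = 4861.6 - 2(1791.8) = 1278.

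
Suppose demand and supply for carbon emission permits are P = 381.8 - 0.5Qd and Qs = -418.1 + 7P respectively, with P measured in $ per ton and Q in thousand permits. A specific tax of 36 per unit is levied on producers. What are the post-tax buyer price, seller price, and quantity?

P_b = 159.3, P_s = 123.3, Q = 445

Rewriting in direct form: Qd = 763.6 - 2P.
Producers keep P_s = P_b - 36 per unit, so supply in terms of the buyer price is Qs = -670.1 + 7P_b.
Set Qd = Qs: 763.6 - 2P_b = -670.1 + 7P_b, so 1433.7 = 9P_b and P_b = 159.3.
So P_s = 123.3 and the quantity traded is Q = 763.6 - 2(159.3) = 445.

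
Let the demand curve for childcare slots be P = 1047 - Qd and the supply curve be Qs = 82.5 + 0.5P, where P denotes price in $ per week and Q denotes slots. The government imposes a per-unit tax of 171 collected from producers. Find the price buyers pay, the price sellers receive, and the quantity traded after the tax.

Solving each curve for Q: Qd = 1047 - P.
The tax drives a wedge P_b - P_s = 171. Substituting P_s = P_b - 171 into supply: Qs = -3 + 0.5P_b.
Equate demand and the shifted supply: 1047 - P_b = -3 + 0.5P_b, giving 1.5P_b = 1050, so P_b = 700.
So P_s = 529 and the quantity traded is Q = 1047 - 700 = 347.

P_b = 700, P_s = 529, Q = 347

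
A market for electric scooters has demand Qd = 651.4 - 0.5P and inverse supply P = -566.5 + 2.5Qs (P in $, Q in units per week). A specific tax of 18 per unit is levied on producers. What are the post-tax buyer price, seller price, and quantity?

P_b = 480, P_s = 462, Q = 411.4

Inverting to quantity form: Qs = 226.6 + 0.4P.
Producers keep P_s = P_b - 18 per unit, so supply in terms of the buyer price is Qs = 219.4 + 0.4P_b.
Set Qd = Qs: 651.4 - 0.5P_b = 219.4 + 0.4P_b, so 432 = 0.9P_b and P_b = 480.
Then P_s = 480 - 18 = 462 and Q = 651.4 - 0.5(480) = 411.4.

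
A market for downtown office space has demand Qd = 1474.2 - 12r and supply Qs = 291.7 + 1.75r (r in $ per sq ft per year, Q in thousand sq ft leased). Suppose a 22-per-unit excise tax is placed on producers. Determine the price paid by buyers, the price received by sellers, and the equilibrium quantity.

The tax drives a wedge r_b - r_s = 22. Substituting r_s = r_b - 22 into supply: Qs = 253.2 + 1.75r_b.
Set Qd = Qs: 1474.2 - 12r_b = 253.2 + 1.75r_b, so 1221 = 13.75r_b and r_b = 88.8.
Then r_s = 88.8 - 22 = 66.8 and Q = 1474.2 - 12(88.8) = 408.6.

r_b = 88.8, r_s = 66.8, Q = 408.6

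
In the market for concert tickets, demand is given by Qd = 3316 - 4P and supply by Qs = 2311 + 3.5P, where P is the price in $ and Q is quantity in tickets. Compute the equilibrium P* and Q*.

P* = 134, Q* = 2780

Equating demand and supply, 3316 - 4P = 2311 + 3.5P gives 7.5P = 1005, so P* = 134.
Substitute back: Q* = 3316 - 4(134) = 2780.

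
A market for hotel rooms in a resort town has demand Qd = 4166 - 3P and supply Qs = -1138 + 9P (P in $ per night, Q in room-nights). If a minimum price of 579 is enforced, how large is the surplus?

Surplus = 1644

Evaluating both curves at the floor price 579 gives Qd = 2429, Qs = 4073.
Surplus = Qs - Qd = 4073 - 2429 = 1644.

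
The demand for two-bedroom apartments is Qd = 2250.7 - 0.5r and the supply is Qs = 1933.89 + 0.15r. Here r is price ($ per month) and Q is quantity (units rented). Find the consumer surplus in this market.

Consumer surplus = 4028049

Set Qd = Qs: 2250.7 - 0.5r = 1933.89 + 0.15r, so 316.81 = 0.65r and r* = 487.4.
From the demand curve, Q* = 2250.7 - 0.5(487.4) = 2007.
Demand choke price (Qd = 0): r = 2250.7/0.5 = 4501.4. Consumer surplus = ½ × (4501.4 - 487.4) × 2007 = 4028049.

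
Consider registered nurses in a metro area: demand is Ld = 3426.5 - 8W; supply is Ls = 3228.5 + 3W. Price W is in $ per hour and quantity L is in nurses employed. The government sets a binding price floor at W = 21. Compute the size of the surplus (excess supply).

Evaluating both curves at the floor price 21 gives Ld = 3258.5, Ls = 3291.5.
Surplus = Ls - Ld = 3291.5 - 3258.5 = 33.

Surplus = 33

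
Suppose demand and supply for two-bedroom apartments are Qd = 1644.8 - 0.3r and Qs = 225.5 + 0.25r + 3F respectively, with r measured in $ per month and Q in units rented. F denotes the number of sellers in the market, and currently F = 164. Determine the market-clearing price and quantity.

r* = 1686, Q* = 1139

With F = 164, supply is Qs = 717.5 + 0.25r.
The market clears where 1644.8 - 0.3r = 717.5 + 0.25r. Rearranging, 0.55r = 927.3, hence r* = 1686.
Then Q* = 1644.8 - 0.3(1686) = 1139.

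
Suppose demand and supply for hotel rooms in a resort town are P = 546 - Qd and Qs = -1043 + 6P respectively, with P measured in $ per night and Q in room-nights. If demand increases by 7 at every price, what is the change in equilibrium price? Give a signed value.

ΔP = 1

Rewriting in direct form: Qd = 546 - P.
The market clears where 546 - P = -1043 + 6P. Rearranging, 7P = 1589, hence P* = 227.
Plugging P* into demand: Q* = 546 - 227 = 319.
After the shift, demand is Qd = 553 - P.
New equilibrium: 1596 = 7P, so P = 228 and Q = 325.
ΔP = 228 - 227 = 1.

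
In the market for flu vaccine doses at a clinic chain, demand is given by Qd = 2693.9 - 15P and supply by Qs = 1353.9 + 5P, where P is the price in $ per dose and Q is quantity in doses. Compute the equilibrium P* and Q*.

P* = 67, Q* = 1688.9

Equating demand and supply, 2693.9 - 15P = 1353.9 + 5P gives 20P = 1340, so P* = 67.
Plugging P* into demand: Q* = 2693.9 - 15(67) = 1688.9.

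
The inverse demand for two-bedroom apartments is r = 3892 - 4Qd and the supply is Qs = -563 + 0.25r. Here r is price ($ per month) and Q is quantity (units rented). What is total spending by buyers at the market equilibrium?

In direct form, Qd = 973 - 0.25r.
Set Qd = Qs: 973 - 0.25r = -563 + 0.25r, so 1536 = 0.5r and r* = 3072.
Substitute back: Q* = 973 - 0.25(3072) = 205.
Total spending by buyers = r* × Q* = 3072 × 205 = 629760.

Total spending by buyers = 629760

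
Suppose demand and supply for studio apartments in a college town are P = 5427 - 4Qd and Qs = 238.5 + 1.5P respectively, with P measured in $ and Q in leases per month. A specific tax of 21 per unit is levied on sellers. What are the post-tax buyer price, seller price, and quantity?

P_b = 657, P_s = 636, Q = 1192.5

Inverting to quantity form: Qd = 1356.75 - 0.25P.
Sellers keep P_s = P_b - 21 per unit, so supply in terms of the buyer price is Qs = 207 + 1.5P_b.
Equate demand and the shifted supply: 1356.75 - 0.25P_b = 207 + 1.5P_b, giving 1.75P_b = 1149.75, so P_b = 657.
Then P_s = 657 - 21 = 636 and Q = 1356.75 - 0.25(657) = 1192.5.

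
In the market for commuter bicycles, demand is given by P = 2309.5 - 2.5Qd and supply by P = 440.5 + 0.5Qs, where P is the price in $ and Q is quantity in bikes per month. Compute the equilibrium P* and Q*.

P* = 752, Q* = 623

Inverting to quantity form: Qd = 923.8 - 0.4P and Qs = -881 + 2P.
Equating demand and supply, 923.8 - 0.4P = -881 + 2P gives 2.4P = 1804.8, so P* = 752.
Plugging P* into demand: Q* = 923.8 - 0.4(752) = 623.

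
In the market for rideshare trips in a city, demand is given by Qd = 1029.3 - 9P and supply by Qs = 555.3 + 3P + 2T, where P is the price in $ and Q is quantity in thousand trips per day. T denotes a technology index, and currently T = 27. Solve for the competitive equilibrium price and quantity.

P* = 35, Q* = 714.3

With T = 27, supply is Qs = 609.3 + 3P.
The market clears where 1029.3 - 9P = 609.3 + 3P. Rearranging, 12P = 420, hence P* = 35.
From the demand curve, Q* = 1029.3 - 9(35) = 714.3.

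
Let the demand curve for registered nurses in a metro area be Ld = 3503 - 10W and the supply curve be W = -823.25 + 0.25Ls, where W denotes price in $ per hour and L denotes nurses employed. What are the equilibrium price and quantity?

Inverting to quantity form: Ls = 3293 + 4W.
At equilibrium Ld = Ls, so 3503 - 10W = 3293 + 4W; collecting terms, 210 = 14W and W* = 15.
Substitute back: L* = 3503 - 10(15) = 3353.

W* = 15, L* = 3353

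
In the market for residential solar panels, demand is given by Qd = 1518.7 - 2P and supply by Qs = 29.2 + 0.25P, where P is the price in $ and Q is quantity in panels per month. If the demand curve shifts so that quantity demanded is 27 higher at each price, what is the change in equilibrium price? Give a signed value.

ΔP = 12

Set Qd = Qs: 1518.7 - 2P = 29.2 + 0.25P, so 1489.5 = 2.25P and P* = 662.
Plugging P* into demand: Q* = 1518.7 - 2(662) = 194.7.
After the shift, demand is Qd = 1545.7 - 2P.
Re-solving, 2.25P = 1516.5 gives P = 674 and Q = 197.7.
ΔP = 674 - 662 = 12.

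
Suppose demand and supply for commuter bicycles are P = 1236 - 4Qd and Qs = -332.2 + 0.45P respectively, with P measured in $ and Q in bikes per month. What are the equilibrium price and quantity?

Solving each curve for Q: Qd = 309 - 0.25P.
At equilibrium Qd = Qs, so 309 - 0.25P = -332.2 + 0.45P; collecting terms, 641.2 = 0.7P and P* = 916.
Then Q* = 309 - 0.25(916) = 80.

P* = 916, Q* = 80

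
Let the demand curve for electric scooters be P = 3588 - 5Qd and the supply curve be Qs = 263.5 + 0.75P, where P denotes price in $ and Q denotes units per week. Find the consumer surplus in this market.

Consumer surplus = 967210

Inverting to quantity form: Qd = 717.6 - 0.2P.
Equating demand and supply, 717.6 - 0.2P = 263.5 + 0.75P gives 0.95P = 454.1, so P* = 478.
From the demand curve, Q* = 717.6 - 0.2(478) = 622.
Demand choke price (Qd = 0): P = 717.6/0.2 = 3588. Consumer surplus = ½ × (3588 - 478) × 622 = 967210.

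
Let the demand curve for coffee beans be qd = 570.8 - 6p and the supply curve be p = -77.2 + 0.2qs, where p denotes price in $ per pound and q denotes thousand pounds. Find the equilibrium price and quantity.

Rewriting in direct form: qs = 386 + 5p.
Equating demand and supply, 570.8 - 6p = 386 + 5p gives 11p = 184.8, so p* = 16.8.
Plugging p* into demand: q* = 570.8 - 6(16.8) = 470.

p* = 16.8, q* = 470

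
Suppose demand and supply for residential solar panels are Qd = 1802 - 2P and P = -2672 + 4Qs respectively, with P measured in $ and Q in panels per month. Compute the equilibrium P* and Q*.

Solving each curve for Q: Qs = 668 + 0.25P.
The market clears where 1802 - 2P = 668 + 0.25P. Rearranging, 2.25P = 1134, hence P* = 504.
From the demand curve, Q* = 1802 - 2(504) = 794.

P* = 504, Q* = 794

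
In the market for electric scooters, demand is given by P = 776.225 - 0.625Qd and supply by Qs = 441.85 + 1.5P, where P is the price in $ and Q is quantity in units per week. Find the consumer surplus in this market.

Inverting to quantity form: Qd = 1241.96 - 1.6P.
The market clears where 1241.96 - 1.6P = 441.85 + 1.5P. Rearranging, 3.1P = 800.11, hence P* = 258.1.
From the demand curve, Q* = 1241.96 - 1.6(258.1) = 829.
Demand choke price (Qd = 0): P = 1241.96/1.6 = 776.225. Consumer surplus = ½ × (776.225 - 258.1) × 829 = 214762.8125.

Consumer surplus = 214762.8125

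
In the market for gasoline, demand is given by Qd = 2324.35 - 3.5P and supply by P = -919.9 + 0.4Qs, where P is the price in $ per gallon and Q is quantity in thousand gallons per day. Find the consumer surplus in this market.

Inverting to quantity form: Qs = 2299.75 + 2.5P.
Set Qd = Qs: 2324.35 - 3.5P = 2299.75 + 2.5P, so 24.6 = 6P and P* = 4.1.
From the demand curve, Q* = 2324.35 - 3.5(4.1) = 2310.
Demand choke price (Qd = 0): P = 2324.35/3.5 = 664.1. Consumer surplus = ½ × (664.1 - 4.1) × 2310 = 762300.

Consumer surplus = 762300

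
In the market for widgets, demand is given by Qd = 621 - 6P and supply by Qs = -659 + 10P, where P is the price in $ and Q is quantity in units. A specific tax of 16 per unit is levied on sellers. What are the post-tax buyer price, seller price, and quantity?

The tax drives a wedge P_b - P_s = 16. Substituting P_s = P_b - 16 into supply: Qs = -819 + 10P_b.
Equate demand and the shifted supply: 621 - 6P_b = -819 + 10P_b, giving 16P_b = 1440, so P_b = 90.
So P_s = 74 and the quantity traded is Q = 621 - 6(90) = 81.

P_b = 90, P_s = 74, Q = 81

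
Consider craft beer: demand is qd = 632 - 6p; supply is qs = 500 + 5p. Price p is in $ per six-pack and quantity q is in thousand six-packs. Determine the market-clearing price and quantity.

Set qd = qs: 632 - 6p = 500 + 5p, so 132 = 11p and p* = 12.
From the demand curve, q* = 632 - 6(12) = 560.

p* = 12, q* = 560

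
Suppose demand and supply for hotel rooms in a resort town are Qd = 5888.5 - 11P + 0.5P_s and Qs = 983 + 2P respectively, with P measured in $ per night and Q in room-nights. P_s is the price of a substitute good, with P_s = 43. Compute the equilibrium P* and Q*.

P* = 379, Q* = 1741

With P_s = 43, demand is Qd = 5910 - 11P.
The market clears where 5910 - 11P = 983 + 2P. Rearranging, 13P = 4927, hence P* = 379.
Substitute back: Q* = 5910 - 11(379) = 1741.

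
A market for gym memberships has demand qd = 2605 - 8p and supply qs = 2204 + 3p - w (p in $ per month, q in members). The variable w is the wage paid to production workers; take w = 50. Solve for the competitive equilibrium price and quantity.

With w = 50, supply is qs = 2154 + 3p.
Equating demand and supply, 2605 - 8p = 2154 + 3p gives 11p = 451, so p* = 41.
Then q* = 2605 - 8(41) = 2277.

p* = 41, q* = 2277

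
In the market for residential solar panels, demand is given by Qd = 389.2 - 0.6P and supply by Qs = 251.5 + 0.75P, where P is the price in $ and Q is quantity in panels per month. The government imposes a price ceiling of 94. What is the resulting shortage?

Evaluating both curves at the ceiling price 94 gives Qd = 332.8, Qs = 322.
Shortage = Qd - Qs = 332.8 - 322 = 10.8.

Shortage = 10.8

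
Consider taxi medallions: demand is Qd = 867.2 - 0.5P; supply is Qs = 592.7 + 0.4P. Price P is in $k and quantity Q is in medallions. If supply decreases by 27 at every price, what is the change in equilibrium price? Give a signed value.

Set Qd = Qs: 867.2 - 0.5P = 592.7 + 0.4P, so 274.5 = 0.9P and P* = 305.
From the demand curve, Q* = 867.2 - 0.5(305) = 714.7.
After the shift, supply is Qs = 565.7 + 0.4P.
New equilibrium: 301.5 = 0.9P, so P = 335 and Q = 699.7.
ΔP = 335 - 305 = 30.

ΔP = 30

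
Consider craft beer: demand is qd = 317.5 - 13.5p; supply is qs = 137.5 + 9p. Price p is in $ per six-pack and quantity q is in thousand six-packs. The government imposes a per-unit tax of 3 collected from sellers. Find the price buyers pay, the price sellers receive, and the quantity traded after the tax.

p_b = 9.2, p_s = 6.2, q = 193.3

The tax drives a wedge p_b - p_s = 3. Substituting p_s = p_b - 3 into supply: qs = 110.5 + 9p_b.
Set qd = qs: 317.5 - 13.5p_b = 110.5 + 9p_b, so 207 = 22.5p_b and p_b = 9.2.
Then p_s = 9.2 - 3 = 6.2 and q = 317.5 - 13.5(9.2) = 193.3.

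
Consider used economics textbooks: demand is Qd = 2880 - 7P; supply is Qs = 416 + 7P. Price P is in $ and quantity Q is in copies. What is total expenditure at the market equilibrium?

Total expenditure = 290048

Set Qd = Qs: 2880 - 7P = 416 + 7P, so 2464 = 14P and P* = 176.
Plugging P* into demand: Q* = 2880 - 7(176) = 1648.
Total expenditure = P* × Q* = 176 × 1648 = 290048.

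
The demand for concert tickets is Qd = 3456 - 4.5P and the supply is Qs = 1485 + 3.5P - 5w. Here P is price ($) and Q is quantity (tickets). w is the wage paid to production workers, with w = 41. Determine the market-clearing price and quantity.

With w = 41, supply is Qs = 1280 + 3.5P.
The market clears where 3456 - 4.5P = 1280 + 3.5P. Rearranging, 8P = 2176, hence P* = 272.
Substitute back: Q* = 3456 - 4.5(272) = 2232.

P* = 272, Q* = 2232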